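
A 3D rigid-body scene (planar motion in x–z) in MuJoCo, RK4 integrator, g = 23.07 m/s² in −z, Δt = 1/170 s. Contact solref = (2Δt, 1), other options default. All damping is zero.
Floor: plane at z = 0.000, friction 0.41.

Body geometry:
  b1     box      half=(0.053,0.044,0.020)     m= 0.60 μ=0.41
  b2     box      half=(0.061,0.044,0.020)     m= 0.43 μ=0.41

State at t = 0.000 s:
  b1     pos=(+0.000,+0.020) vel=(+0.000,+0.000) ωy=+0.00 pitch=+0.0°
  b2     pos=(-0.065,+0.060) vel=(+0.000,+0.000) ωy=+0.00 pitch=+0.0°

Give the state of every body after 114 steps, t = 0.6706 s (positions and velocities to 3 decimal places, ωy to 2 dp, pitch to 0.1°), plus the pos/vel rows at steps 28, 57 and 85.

State at t = 0.6706 s:
  b1     pos=(+0.000,+0.020) vel=(+0.001,+0.000) ωy=+0.00 pitch=+0.0°
  b2     pos=(-0.074,+0.050) vel=(-0.002,-0.001) ωy=+0.02 pitch=-32.6°

Key-timestep trajectory:
   step    t(s)  b1.x    b1.z    b1.vx   b1.vz   b2.x    b2.z    b2.vx   b2.vz 
     28  0.1647   +0.000  +0.020  +0.001  +0.000   -0.074  +0.050  -0.008  +0.004
     57  0.3353   +0.000  +0.020  +0.001  +0.000   -0.074  +0.050  -0.002  -0.001
     85  0.5000   +0.000  +0.020  +0.001  +0.000   -0.074  +0.050  -0.002  -0.001


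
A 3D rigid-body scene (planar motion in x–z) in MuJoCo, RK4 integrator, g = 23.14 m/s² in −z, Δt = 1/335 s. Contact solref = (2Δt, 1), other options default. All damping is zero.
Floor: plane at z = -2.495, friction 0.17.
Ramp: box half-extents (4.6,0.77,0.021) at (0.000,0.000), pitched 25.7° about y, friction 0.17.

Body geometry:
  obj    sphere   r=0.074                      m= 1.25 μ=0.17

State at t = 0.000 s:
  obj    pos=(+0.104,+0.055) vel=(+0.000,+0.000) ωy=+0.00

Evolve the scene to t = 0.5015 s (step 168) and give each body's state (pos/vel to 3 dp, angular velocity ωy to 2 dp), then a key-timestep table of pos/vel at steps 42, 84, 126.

State at t = 0.5015 s:
  obj    pos=(+0.916,-0.336) vel=(+3.239,-1.559) ωy=+48.56

Key-timestep trajectory:
   step    t(s)  obj.x    obj.z    obj.vx   obj.vz 
     42  0.1254   +0.155  +0.031  +0.810  -0.390
     84  0.2507   +0.307  -0.042  +1.620  -0.780
    126  0.3761   +0.561  -0.165  +2.430  -1.169


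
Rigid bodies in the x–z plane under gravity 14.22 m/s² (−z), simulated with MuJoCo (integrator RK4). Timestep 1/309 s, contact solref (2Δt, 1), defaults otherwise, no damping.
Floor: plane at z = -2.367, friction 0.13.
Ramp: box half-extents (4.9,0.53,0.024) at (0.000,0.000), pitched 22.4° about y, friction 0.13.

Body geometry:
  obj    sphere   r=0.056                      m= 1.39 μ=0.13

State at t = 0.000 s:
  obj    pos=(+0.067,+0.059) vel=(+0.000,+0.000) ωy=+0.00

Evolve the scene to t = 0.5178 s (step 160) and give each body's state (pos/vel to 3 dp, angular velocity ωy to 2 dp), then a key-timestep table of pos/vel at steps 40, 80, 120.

State at t = 0.5178 s:
  obj    pos=(+0.547,-0.139) vel=(+1.853,-0.764) ωy=+35.78

Key-timestep trajectory:
   step    t(s)  obj.x    obj.z    obj.vx   obj.vz 
     40  0.1294   +0.097  +0.047  +0.463  -0.191
     80  0.2589   +0.187  +0.009  +0.927  -0.382
    120  0.3883   +0.337  -0.052  +1.390  -0.573


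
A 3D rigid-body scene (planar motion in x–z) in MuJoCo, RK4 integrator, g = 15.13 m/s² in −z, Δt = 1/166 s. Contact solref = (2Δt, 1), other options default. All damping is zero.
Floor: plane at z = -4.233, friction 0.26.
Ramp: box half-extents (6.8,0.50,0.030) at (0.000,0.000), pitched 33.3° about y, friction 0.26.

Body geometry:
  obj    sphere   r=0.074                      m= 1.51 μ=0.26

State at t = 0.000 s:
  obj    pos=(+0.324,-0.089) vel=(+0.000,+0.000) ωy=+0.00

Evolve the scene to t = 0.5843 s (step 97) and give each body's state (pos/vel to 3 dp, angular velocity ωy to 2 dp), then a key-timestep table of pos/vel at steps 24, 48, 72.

State at t = 0.5843 s:
  obj    pos=(+1.171,-0.645) vel=(+2.898,-1.904) ωy=+46.83

Key-timestep trajectory:
   step    t(s)  obj.x    obj.z    obj.vx   obj.vz 
     24  0.1446   +0.376  -0.123  +0.717  -0.471
     48  0.2892   +0.532  -0.225  +1.434  -0.942
     72  0.4337   +0.791  -0.395  +2.151  -1.413


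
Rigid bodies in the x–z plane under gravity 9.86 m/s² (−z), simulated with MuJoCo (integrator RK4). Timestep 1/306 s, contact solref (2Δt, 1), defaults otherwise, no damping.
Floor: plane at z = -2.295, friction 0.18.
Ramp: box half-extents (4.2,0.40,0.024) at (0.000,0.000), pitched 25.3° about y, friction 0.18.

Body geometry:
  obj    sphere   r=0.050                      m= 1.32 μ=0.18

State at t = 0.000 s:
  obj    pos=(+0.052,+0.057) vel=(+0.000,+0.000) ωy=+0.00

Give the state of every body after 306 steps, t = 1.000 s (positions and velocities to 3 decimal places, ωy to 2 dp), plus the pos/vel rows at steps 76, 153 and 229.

State at t = 1.000 s:
  obj    pos=(+1.413,-0.586) vel=(+2.721,-1.286) ωy=+60.19

Key-timestep trajectory:
   step    t(s)  obj.x    obj.z    obj.vx   obj.vz 
     76  0.2484   +0.136  +0.018  +0.676  -0.320
    153  0.5000   +0.392  -0.104  +1.361  -0.643
    229  0.7484   +0.814  -0.303  +2.037  -0.963


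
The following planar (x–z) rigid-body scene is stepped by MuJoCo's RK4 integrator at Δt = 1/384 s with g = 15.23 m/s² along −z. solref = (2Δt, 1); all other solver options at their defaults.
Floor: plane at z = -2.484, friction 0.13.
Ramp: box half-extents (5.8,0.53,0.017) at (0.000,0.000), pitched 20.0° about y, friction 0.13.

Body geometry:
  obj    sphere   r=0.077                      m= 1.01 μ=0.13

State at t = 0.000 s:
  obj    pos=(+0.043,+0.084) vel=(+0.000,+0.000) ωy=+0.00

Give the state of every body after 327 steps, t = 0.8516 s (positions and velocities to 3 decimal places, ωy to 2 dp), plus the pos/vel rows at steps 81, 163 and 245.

State at t = 0.8516 s:
  obj    pos=(+1.311,-0.377) vel=(+2.977,-1.084) ωy=+41.14

Key-timestep trajectory:
   step    t(s)  obj.x    obj.z    obj.vx   obj.vz 
     81  0.2109   +0.121  +0.056  +0.738  -0.268
    163  0.4245   +0.358  -0.030  +1.484  -0.540
    245  0.6380   +0.755  -0.175  +2.231  -0.812


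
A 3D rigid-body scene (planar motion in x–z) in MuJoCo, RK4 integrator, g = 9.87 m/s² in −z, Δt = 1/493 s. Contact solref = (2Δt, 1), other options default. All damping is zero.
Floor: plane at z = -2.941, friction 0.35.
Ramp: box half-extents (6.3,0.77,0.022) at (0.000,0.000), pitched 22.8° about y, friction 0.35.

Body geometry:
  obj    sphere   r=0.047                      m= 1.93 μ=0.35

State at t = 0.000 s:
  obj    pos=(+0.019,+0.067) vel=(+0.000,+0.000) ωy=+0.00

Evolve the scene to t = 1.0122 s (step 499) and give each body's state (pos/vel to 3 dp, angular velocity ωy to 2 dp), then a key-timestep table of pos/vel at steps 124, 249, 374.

State at t = 1.0122 s:
  obj    pos=(+1.309,-0.475) vel=(+2.549,-1.072) ωy=+58.83

Key-timestep trajectory:
   step    t(s)  obj.x    obj.z    obj.vx   obj.vz 
    124  0.2515   +0.099  +0.033  +0.634  -0.266
    249  0.5051   +0.340  -0.068  +1.272  -0.535
    374  0.7586   +0.744  -0.238  +1.911  -0.803


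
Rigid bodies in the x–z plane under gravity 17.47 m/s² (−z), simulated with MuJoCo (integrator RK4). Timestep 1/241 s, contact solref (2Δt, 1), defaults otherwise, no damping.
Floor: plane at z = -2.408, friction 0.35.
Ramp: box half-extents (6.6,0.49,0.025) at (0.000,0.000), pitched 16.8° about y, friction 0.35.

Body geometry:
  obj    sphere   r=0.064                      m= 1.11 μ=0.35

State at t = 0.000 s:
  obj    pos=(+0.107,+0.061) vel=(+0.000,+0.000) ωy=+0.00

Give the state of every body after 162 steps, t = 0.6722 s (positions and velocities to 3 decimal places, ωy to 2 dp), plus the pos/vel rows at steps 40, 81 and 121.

State at t = 0.6722 s:
  obj    pos=(+0.887,-0.175) vel=(+2.321,-0.701) ωy=+37.87

Key-timestep trajectory:
   step    t(s)  obj.x    obj.z    obj.vx   obj.vz 
     40  0.1660   +0.155  +0.046  +0.573  -0.173
     81  0.3361   +0.302  +0.002  +1.161  -0.350
    121  0.5021   +0.542  -0.071  +1.734  -0.523


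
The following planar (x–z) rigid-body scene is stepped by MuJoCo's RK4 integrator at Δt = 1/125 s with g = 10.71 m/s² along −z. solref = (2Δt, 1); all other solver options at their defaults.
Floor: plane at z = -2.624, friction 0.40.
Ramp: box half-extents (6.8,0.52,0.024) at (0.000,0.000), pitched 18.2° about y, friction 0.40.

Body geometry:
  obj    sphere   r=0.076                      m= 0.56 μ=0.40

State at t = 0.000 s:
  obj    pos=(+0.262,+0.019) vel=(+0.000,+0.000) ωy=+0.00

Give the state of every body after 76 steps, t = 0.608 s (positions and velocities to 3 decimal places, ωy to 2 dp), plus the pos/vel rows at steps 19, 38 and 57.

State at t = 0.608 s:
  obj    pos=(+0.682,-0.119) vel=(+1.380,-0.454) ωy=+19.11

Key-timestep trajectory:
   step    t(s)  obj.x    obj.z    obj.vx   obj.vz 
     19  0.1520   +0.288  +0.010  +0.345  -0.113
     38  0.3040   +0.367  -0.015  +0.690  -0.227
     57  0.4560   +0.498  -0.059  +1.035  -0.340


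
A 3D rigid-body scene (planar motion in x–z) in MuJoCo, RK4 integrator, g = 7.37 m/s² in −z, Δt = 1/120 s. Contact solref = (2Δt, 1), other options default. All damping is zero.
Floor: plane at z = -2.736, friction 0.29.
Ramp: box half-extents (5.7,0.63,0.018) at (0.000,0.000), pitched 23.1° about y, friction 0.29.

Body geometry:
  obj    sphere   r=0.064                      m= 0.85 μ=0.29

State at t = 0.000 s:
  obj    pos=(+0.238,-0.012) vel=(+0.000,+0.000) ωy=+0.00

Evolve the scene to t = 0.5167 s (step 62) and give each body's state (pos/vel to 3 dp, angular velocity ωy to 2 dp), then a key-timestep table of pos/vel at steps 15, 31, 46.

State at t = 0.5167 s:
  obj    pos=(+0.492,-0.121) vel=(+0.982,-0.419) ωy=+16.66

Key-timestep trajectory:
   step    t(s)  obj.x    obj.z    obj.vx   obj.vz 
     15  0.1250   +0.253  -0.019  +0.238  -0.101
     31  0.2583   +0.301  -0.039  +0.491  -0.209
     46  0.3833   +0.378  -0.072  +0.728  -0.311


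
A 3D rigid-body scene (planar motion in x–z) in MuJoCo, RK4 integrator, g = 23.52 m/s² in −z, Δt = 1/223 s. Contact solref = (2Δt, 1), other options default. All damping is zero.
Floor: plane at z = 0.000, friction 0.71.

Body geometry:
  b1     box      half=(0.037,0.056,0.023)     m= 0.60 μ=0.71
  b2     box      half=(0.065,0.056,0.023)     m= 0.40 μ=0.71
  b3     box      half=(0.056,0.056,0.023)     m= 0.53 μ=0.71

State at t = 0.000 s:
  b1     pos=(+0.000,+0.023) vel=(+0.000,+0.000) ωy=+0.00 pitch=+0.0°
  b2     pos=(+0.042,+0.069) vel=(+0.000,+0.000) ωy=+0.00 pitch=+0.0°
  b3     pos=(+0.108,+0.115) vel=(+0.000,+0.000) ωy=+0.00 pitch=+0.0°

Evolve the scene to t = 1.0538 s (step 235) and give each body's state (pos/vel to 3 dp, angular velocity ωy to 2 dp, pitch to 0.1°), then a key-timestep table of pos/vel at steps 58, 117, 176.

State at t = 1.0538 s:
  b1     pos=(-0.001,+0.023) vel=(-0.001,+0.000) ωy=+0.00 pitch=+0.0°
  b2     pos=(+0.054,+0.060) vel=(+0.000,-0.001) ωy=-0.02 pitch=+41.4°
  b3     pos=(+0.140,+0.052) vel=(+0.001,+0.000) ωy=-0.01 pitch=+36.8°

Key-timestep trajectory:
   step    t(s)  b1.x    b1.z    b1.vx   b1.vz   b2.x    b2.z    b2.vx   b2.vz   b3.x    b3.z    b3.vx   b3.vz 
     58  0.2601   +0.000  +0.023  -0.001  +0.000   +0.054  +0.061  +0.000  -0.001   +0.139  +0.052  +0.001  +0.000
    117  0.5247   -0.001  +0.023  -0.001  +0.000   +0.054  +0.061  +0.000  -0.001   +0.139  +0.052  +0.001  +0.000
    176  0.7892   -0.001  +0.023  -0.001  +0.000   +0.054  +0.060  +0.000  -0.002   +0.140  +0.052  +0.001  +0.000


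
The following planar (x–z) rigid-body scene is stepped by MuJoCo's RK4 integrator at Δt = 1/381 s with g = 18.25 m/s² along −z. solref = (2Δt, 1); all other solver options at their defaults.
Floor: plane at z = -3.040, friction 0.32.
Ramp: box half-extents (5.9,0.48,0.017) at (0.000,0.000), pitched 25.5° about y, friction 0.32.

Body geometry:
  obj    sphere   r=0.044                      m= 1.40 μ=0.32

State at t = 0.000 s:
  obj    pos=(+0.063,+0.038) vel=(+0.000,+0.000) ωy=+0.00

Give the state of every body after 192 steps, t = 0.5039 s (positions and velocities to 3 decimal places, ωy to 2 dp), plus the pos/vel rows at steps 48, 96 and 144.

State at t = 0.5039 s:
  obj    pos=(+0.706,-0.269) vel=(+2.553,-1.218) ωy=+64.26

Key-timestep trajectory:
   step    t(s)  obj.x    obj.z    obj.vx   obj.vz 
     48  0.1260   +0.103  +0.018  +0.638  -0.304
     96  0.2520   +0.224  -0.039  +1.276  -0.609
    144  0.3780   +0.425  -0.135  +1.915  -0.913


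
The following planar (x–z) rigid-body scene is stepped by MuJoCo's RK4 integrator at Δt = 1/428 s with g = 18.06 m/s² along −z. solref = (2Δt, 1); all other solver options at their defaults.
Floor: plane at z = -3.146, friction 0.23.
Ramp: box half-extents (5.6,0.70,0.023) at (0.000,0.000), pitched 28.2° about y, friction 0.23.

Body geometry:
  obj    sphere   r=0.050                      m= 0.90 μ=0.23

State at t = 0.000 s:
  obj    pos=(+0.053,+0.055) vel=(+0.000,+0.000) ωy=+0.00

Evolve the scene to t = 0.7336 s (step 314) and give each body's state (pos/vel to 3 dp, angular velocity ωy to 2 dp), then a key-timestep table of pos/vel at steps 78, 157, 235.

State at t = 0.7336 s:
  obj    pos=(+1.499,-0.721) vel=(+3.942,-2.113) ωy=+89.43

Key-timestep trajectory:
   step    t(s)  obj.x    obj.z    obj.vx   obj.vz 
     78  0.1822   +0.142  +0.007  +0.979  -0.525
    157  0.3668   +0.414  -0.139  +1.971  -1.057
    235  0.5491   +0.863  -0.380  +2.950  -1.582


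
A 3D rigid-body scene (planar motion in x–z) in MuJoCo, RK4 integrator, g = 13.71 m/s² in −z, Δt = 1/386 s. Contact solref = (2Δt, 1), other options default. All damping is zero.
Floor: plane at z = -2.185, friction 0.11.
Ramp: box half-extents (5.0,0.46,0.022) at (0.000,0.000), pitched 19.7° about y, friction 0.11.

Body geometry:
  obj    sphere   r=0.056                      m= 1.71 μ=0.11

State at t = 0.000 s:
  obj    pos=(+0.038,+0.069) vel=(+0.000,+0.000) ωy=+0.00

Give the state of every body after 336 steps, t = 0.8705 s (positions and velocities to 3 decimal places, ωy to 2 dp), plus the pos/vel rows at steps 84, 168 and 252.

State at t = 0.8705 s:
  obj    pos=(+1.216,-0.352) vel=(+2.706,-0.969) ωy=+51.30

Key-timestep trajectory:
   step    t(s)  obj.x    obj.z    obj.vx   obj.vz 
     84  0.2176   +0.112  +0.043  +0.677  -0.242
    168  0.4352   +0.333  -0.036  +1.353  -0.484
    252  0.6528   +0.701  -0.168  +2.029  -0.727


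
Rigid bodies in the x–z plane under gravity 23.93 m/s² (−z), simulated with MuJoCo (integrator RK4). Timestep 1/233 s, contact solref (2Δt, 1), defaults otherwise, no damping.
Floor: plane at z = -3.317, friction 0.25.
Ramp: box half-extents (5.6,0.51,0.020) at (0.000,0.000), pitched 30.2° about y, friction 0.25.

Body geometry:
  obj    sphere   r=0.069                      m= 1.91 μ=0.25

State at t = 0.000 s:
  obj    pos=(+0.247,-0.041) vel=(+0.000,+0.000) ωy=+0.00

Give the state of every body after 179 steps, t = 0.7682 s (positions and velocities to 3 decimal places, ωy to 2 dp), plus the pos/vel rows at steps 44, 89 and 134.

State at t = 0.7682 s:
  obj    pos=(+2.440,-1.317) vel=(+5.709,-3.323) ωy=+95.70

Key-timestep trajectory:
   step    t(s)  obj.x    obj.z    obj.vx   obj.vz 
     44  0.1888   +0.380  -0.118  +1.404  -0.817
     89  0.3820   +0.789  -0.356  +2.839  -1.652
    134  0.5751   +1.476  -0.756  +4.274  -2.488


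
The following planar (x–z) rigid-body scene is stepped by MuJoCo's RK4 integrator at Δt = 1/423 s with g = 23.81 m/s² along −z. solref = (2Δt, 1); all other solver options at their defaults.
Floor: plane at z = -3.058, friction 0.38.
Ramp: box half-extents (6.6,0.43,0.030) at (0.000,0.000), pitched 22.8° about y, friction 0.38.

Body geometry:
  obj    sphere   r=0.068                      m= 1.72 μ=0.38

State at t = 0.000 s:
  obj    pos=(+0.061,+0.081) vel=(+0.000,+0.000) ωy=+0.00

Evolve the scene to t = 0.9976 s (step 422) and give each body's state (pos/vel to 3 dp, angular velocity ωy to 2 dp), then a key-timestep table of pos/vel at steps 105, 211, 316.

State at t = 0.9976 s:
  obj    pos=(+3.084,-1.190) vel=(+6.061,-2.548) ωy=+96.68

Key-timestep trajectory:
   step    t(s)  obj.x    obj.z    obj.vx   obj.vz 
    105  0.2482   +0.248  +0.002  +1.508  -0.634
    211  0.4988   +0.817  -0.237  +3.031  -1.274
    316  0.7470   +1.756  -0.632  +4.539  -1.908


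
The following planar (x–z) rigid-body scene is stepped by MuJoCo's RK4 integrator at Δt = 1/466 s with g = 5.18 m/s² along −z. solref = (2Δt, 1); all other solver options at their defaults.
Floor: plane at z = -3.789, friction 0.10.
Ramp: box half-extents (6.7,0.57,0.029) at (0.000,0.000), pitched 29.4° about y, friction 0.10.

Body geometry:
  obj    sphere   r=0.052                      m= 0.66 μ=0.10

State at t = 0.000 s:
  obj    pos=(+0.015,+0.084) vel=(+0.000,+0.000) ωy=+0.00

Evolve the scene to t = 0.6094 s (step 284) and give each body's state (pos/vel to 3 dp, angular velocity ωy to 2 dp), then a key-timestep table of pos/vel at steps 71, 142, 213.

State at t = 0.6094 s:
  obj    pos=(+0.355,-0.107) vel=(+1.113,-0.626) ωy=+13.09

Key-timestep trajectory:
   step    t(s)  obj.x    obj.z    obj.vx   obj.vz 
     71  0.1524   +0.037  +0.072  +0.281  -0.157
    142  0.3047   +0.101  +0.036  +0.556  -0.318
    213  0.4571   +0.207  -0.023  +0.830  -0.484


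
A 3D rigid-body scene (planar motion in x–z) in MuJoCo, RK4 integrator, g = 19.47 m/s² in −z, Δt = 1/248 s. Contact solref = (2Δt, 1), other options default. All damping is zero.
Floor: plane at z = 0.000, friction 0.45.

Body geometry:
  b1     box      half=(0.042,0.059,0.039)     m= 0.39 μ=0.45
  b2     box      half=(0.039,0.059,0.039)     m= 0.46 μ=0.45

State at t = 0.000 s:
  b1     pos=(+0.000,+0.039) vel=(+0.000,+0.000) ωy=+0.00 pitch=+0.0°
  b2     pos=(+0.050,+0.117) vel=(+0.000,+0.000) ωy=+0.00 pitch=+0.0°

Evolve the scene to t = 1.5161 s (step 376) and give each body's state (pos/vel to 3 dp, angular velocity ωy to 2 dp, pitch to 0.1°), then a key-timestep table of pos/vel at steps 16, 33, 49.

State at t = 1.5161 s:
  b1     pos=(+0.000,+0.039) vel=(+0.000,+0.000) ωy=+0.00 pitch=+0.0°
  b2     pos=(+0.097,+0.039) vel=(+0.000,+0.000) ωy=+0.00 pitch=+90.0°

Key-timestep trajectory:
   step    t(s)  b1.x    b1.z    b1.vx   b1.vz   b2.x    b2.z    b2.vx   b2.vz 
     16  0.0645   +0.000  +0.039  +0.000  +0.000   +0.055  +0.115  +0.172  -0.081
     33  0.1331   +0.000  +0.039  +0.000  +0.000   +0.076  +0.100  +0.395  -0.545
     49  0.1976   +0.000  +0.039  +0.000  +0.000   +0.099  +0.034  -0.058  +0.067


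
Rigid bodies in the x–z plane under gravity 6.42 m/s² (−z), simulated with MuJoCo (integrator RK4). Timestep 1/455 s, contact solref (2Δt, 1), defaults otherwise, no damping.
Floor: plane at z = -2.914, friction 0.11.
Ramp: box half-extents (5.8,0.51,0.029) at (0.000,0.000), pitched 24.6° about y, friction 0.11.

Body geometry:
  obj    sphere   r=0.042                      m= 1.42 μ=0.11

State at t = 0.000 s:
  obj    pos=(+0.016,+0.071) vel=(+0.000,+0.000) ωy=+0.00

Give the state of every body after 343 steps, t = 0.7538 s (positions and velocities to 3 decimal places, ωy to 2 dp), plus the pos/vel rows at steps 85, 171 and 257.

State at t = 0.7538 s:
  obj    pos=(+0.540,-0.169) vel=(+1.392,-0.638) ωy=+28.81

Key-timestep trajectory:
   step    t(s)  obj.x    obj.z    obj.vx   obj.vz 
     85  0.1868   +0.048  +0.056  +0.345  -0.158
    171  0.3758   +0.146  +0.011  +0.693  -0.320
    257  0.5648   +0.310  -0.064  +1.043  -0.476


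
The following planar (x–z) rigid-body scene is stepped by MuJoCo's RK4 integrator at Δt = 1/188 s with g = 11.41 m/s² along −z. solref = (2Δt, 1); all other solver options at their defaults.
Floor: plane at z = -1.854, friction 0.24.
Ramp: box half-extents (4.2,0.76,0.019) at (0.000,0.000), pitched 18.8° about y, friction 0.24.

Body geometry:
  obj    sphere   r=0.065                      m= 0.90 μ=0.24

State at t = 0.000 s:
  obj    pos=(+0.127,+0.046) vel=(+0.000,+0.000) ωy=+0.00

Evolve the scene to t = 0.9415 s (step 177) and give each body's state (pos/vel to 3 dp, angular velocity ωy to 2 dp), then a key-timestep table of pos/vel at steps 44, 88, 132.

State at t = 0.9415 s:
  obj    pos=(+1.229,-0.330) vel=(+2.341,-0.797) ωy=+38.04

Key-timestep trajectory:
   step    t(s)  obj.x    obj.z    obj.vx   obj.vz 
     44  0.2340   +0.195  +0.022  +0.582  -0.198
     88  0.4681   +0.399  -0.047  +1.164  -0.396
    132  0.7021   +0.740  -0.163  +1.746  -0.594


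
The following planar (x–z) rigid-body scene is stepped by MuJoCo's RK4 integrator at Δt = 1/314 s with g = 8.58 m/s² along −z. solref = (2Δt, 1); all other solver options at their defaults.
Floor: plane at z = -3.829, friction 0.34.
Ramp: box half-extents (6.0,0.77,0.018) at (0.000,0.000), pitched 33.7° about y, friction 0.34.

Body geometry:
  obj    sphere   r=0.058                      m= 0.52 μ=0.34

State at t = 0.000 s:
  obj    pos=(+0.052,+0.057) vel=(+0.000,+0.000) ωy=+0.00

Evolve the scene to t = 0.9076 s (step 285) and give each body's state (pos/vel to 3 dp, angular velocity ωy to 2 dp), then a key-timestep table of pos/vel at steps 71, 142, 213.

State at t = 0.9076 s:
  obj    pos=(+1.217,-0.720) vel=(+2.568,-1.713) ωy=+53.21

Key-timestep trajectory:
   step    t(s)  obj.x    obj.z    obj.vx   obj.vz 
     71  0.2261   +0.124  +0.008  +0.640  -0.427
    142  0.4522   +0.341  -0.136  +1.279  -0.853
    213  0.6783   +0.703  -0.377  +1.919  -1.280


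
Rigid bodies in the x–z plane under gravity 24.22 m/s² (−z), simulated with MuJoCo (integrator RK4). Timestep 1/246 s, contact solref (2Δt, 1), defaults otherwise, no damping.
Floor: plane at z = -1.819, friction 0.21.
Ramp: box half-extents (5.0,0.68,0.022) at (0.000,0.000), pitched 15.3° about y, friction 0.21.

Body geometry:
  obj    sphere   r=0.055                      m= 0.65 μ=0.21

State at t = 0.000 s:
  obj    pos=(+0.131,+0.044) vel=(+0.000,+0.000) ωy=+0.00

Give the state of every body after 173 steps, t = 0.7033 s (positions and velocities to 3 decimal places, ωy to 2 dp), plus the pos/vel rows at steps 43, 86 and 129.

State at t = 0.7033 s:
  obj    pos=(+1.220,-0.254) vel=(+3.097,-0.847) ωy=+58.36

Key-timestep trajectory:
   step    t(s)  obj.x    obj.z    obj.vx   obj.vz 
     43  0.1748   +0.198  +0.026  +0.770  -0.211
     86  0.3496   +0.400  -0.030  +1.539  -0.421
    129  0.5244   +0.737  -0.122  +2.309  -0.632


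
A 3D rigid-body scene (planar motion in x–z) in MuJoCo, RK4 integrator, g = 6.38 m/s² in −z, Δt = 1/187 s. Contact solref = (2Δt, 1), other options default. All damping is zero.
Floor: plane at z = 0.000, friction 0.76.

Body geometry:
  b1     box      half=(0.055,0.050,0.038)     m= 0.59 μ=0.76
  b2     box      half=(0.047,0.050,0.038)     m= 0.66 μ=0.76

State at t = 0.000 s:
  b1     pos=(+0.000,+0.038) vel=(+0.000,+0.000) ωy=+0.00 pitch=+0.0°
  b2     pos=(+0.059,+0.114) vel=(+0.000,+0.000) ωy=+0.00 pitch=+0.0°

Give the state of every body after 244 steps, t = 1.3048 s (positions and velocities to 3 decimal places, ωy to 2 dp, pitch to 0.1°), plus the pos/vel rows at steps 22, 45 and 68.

State at t = 1.3048 s:
  b1     pos=(+0.000,+0.038) vel=(+0.000,+0.000) ωy=+0.00 pitch=+0.0°
  b2     pos=(+0.105,+0.047) vel=(+0.000,+0.000) ωy=+0.00 pitch=+90.0°

Key-timestep trajectory:
   step    t(s)  b1.x    b1.z    b1.vx   b1.vz   b2.x    b2.z    b2.vx   b2.vz 
     22  0.1176   +0.000  +0.038  +0.000  +0.000   +0.062  +0.114  +0.051  -0.009
     45  0.2406   +0.000  +0.038  +0.000  +0.000   +0.074  +0.109  +0.161  -0.094
     68  0.3636   +0.000  +0.038  +0.000  +0.000   +0.098  +0.071  +0.208  -0.653


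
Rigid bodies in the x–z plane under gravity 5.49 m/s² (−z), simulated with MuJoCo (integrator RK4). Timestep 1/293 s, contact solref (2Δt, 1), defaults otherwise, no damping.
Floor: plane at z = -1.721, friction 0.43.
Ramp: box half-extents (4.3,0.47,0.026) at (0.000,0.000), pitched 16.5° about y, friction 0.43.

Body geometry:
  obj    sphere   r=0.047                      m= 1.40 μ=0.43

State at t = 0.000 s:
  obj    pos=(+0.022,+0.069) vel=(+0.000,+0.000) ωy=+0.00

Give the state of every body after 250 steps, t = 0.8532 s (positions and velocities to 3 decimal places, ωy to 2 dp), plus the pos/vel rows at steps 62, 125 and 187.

State at t = 0.8532 s:
  obj    pos=(+0.411,-0.046) vel=(+0.911,-0.270) ωy=+20.22

Key-timestep trajectory:
   step    t(s)  obj.x    obj.z    obj.vx   obj.vz 
     62  0.2116   +0.046  +0.062  +0.226  -0.067
    125  0.4266   +0.119  +0.041  +0.456  -0.135
    187  0.6382   +0.240  +0.005  +0.682  -0.202


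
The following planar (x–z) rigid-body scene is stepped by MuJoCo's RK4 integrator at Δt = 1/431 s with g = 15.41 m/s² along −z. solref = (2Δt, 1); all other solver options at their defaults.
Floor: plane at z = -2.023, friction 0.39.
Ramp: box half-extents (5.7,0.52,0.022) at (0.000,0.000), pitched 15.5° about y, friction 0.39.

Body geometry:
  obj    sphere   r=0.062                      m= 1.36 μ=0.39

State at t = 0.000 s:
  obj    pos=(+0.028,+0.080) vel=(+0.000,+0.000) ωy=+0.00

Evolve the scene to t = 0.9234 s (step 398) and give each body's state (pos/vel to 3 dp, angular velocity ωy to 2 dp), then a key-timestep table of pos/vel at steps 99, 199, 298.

State at t = 0.9234 s:
  obj    pos=(+1.237,-0.256) vel=(+2.618,-0.726) ωy=+43.81

Key-timestep trajectory:
   step    t(s)  obj.x    obj.z    obj.vx   obj.vz 
     99  0.2297   +0.103  +0.059  +0.651  -0.181
    199  0.4617   +0.330  -0.004  +1.309  -0.363
    298  0.6914   +0.705  -0.108  +1.960  -0.544


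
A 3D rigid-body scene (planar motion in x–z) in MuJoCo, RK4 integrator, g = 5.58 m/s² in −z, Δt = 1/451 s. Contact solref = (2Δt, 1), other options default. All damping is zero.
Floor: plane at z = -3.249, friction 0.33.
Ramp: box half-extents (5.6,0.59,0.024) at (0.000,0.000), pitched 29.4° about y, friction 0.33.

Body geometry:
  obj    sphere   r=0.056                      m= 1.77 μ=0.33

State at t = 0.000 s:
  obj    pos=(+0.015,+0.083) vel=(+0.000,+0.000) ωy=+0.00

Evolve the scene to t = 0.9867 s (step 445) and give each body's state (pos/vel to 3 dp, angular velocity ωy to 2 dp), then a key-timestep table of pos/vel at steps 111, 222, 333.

State at t = 0.9867 s:
  obj    pos=(+0.845,-0.384) vel=(+1.682,-0.948) ωy=+34.47

Key-timestep trajectory:
   step    t(s)  obj.x    obj.z    obj.vx   obj.vz 
    111  0.2461   +0.067  +0.054  +0.420  -0.236
    222  0.4922   +0.222  -0.033  +0.839  -0.473
    333  0.7384   +0.480  -0.179  +1.259  -0.709


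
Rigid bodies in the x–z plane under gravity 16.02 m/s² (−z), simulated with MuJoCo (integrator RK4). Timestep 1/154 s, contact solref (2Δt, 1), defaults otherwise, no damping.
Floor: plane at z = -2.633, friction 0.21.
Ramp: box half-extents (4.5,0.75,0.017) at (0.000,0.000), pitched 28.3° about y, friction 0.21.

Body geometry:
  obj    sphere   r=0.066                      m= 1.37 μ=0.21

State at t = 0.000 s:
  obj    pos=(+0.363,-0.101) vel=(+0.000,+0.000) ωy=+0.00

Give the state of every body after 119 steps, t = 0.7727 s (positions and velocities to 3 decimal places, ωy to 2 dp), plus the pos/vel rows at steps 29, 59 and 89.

State at t = 0.7727 s:
  obj    pos=(+1.789,-0.869) vel=(+3.691,-1.988) ωy=+63.49

Key-timestep trajectory:
   step    t(s)  obj.x    obj.z    obj.vx   obj.vz 
     29  0.1883   +0.448  -0.147  +0.900  -0.485
     59  0.3831   +0.714  -0.290  +1.830  -0.986
     89  0.5779   +1.161  -0.531  +2.761  -1.487


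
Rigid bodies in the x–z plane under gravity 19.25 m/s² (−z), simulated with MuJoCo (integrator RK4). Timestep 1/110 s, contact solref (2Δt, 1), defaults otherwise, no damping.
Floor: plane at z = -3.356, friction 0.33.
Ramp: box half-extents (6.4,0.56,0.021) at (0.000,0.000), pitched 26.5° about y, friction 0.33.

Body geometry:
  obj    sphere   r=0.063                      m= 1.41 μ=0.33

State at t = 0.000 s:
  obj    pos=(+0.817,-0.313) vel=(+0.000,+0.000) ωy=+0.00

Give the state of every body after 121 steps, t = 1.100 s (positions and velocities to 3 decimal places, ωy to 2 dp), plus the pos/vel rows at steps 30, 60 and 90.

State at t = 1.100 s:
  obj    pos=(+4.138,-1.969) vel=(+6.039,-3.011) ωy=+107.10

Key-timestep trajectory:
   step    t(s)  obj.x    obj.z    obj.vx   obj.vz 
     30  0.2727   +1.021  -0.415  +1.497  -0.747
     60  0.5455   +1.634  -0.721  +2.994  -1.493
     90  0.8182   +2.655  -1.230  +4.492  -2.239


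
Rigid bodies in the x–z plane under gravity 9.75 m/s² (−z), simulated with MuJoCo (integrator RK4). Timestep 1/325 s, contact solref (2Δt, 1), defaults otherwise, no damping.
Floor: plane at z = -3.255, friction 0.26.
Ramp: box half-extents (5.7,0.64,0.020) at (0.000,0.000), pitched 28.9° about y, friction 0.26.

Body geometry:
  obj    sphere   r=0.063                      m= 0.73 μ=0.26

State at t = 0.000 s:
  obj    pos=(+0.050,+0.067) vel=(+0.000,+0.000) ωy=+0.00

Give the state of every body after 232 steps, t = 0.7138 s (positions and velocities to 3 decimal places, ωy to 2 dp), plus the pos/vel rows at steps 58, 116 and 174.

State at t = 0.7138 s:
  obj    pos=(+0.801,-0.347) vel=(+2.104,-1.161) ωy=+38.13

Key-timestep trajectory:
   step    t(s)  obj.x    obj.z    obj.vx   obj.vz 
     58  0.1785   +0.097  +0.041  +0.526  -0.290
    116  0.3569   +0.238  -0.036  +1.052  -0.581
    174  0.5354   +0.472  -0.166  +1.578  -0.871


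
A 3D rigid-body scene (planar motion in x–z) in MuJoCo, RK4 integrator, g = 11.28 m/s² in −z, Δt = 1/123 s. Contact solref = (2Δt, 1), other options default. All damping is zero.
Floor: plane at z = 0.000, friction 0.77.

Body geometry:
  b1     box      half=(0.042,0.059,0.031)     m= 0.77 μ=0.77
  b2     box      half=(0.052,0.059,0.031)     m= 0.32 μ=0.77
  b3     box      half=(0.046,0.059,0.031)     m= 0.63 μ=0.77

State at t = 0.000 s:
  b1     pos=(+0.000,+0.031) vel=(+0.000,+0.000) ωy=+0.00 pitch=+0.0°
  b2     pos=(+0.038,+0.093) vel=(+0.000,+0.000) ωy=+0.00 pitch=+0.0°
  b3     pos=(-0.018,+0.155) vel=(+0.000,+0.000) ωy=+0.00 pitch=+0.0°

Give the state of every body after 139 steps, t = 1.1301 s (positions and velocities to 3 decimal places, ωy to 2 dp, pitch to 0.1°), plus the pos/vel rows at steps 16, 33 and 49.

State at t = 1.1301 s:
  b1     pos=(+0.000,+0.031) vel=(+0.000,+0.000) ωy=+0.00 pitch=+0.0°
  b2     pos=(+0.038,+0.093) vel=(+0.000,+0.000) ωy=+0.00 pitch=+0.2°
  b3     pos=(-0.125,+0.031) vel=(+0.000,+0.000) ωy=+0.00 pitch=+180.0°

Key-timestep trajectory:
   step    t(s)  b1.x    b1.z    b1.vx   b1.vz   b2.x    b2.z    b2.vx   b2.vz   b3.x    b3.z    b3.vx   b3.vz 
     16  0.1301   +0.000  +0.031  +0.001  +0.000   +0.038  +0.093  +0.002  +0.001   -0.025  +0.153  -0.133  -0.049
     33  0.2683   +0.000  +0.031  +0.002  -0.002   +0.038  +0.093  +0.000  -0.001   -0.058  +0.107  -0.510  -0.217
     49  0.3984   +0.000  +0.031  +0.000  +0.000   +0.038  +0.093  +0.000  +0.000   -0.128  +0.024  -0.062  +0.038


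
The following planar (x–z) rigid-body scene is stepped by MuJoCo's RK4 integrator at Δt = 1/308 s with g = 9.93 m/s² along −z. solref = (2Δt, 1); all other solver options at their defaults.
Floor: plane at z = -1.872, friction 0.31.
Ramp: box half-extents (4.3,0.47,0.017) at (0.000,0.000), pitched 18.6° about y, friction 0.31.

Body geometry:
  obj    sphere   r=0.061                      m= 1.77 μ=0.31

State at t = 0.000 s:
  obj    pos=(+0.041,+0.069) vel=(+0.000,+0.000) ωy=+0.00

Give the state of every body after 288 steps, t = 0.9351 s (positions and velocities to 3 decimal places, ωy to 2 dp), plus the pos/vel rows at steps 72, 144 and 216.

State at t = 0.9351 s:
  obj    pos=(+0.978,-0.247) vel=(+2.005,-0.675) ωy=+34.67

Key-timestep trajectory:
   step    t(s)  obj.x    obj.z    obj.vx   obj.vz 
     72  0.2338   +0.100  +0.049  +0.501  -0.169
    144  0.4675   +0.275  -0.010  +1.003  -0.337
    216  0.7013   +0.568  -0.109  +1.504  -0.506


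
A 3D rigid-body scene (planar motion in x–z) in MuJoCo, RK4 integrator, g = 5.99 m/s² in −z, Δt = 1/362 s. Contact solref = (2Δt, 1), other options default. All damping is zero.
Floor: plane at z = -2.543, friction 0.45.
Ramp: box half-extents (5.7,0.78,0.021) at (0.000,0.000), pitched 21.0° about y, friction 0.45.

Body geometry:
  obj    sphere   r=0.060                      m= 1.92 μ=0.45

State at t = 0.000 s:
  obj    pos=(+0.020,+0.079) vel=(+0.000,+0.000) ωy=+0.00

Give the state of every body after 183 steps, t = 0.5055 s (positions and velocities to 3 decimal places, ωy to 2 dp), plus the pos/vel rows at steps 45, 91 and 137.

State at t = 0.5055 s:
  obj    pos=(+0.203,+0.009) vel=(+0.724,-0.278) ωy=+12.92

Key-timestep trajectory:
   step    t(s)  obj.x    obj.z    obj.vx   obj.vz 
     45  0.1243   +0.031  +0.075  +0.178  -0.068
     91  0.2514   +0.065  +0.062  +0.360  -0.138
    137  0.3785   +0.123  +0.040  +0.542  -0.208


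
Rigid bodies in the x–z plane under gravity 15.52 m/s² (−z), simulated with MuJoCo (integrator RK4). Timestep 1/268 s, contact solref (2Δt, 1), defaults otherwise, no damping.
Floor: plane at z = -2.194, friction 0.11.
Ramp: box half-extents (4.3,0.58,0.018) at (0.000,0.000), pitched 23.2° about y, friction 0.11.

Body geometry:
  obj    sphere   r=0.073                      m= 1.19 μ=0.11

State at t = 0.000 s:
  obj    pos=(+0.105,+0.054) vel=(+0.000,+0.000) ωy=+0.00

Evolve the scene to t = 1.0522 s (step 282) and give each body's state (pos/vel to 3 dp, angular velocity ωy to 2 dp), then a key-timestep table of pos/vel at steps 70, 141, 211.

State at t = 1.0522 s:
  obj    pos=(+2.418,-0.937) vel=(+4.393,-1.892) ωy=+56.50

Key-timestep trajectory:
   step    t(s)  obj.x    obj.z    obj.vx   obj.vz 
     70  0.2612   +0.247  -0.007  +1.088  -0.477
    141  0.5261   +0.683  -0.194  +2.195  -0.950
    211  0.7873   +1.400  -0.501  +3.292  -1.398


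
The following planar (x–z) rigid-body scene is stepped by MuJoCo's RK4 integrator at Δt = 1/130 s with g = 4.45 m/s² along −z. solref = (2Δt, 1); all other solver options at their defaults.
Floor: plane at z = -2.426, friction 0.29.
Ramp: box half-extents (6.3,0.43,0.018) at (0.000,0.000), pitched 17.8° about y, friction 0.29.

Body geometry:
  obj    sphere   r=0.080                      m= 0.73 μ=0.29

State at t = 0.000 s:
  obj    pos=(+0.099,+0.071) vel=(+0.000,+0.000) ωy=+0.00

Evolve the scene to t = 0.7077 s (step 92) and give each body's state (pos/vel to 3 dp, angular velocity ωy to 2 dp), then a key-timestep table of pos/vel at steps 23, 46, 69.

State at t = 0.7077 s:
  obj    pos=(+0.331,-0.003) vel=(+0.655,-0.210) ωy=+8.59

Key-timestep trajectory:
   step    t(s)  obj.x    obj.z    obj.vx   obj.vz 
     23  0.1769   +0.114  +0.066  +0.164  -0.053
     46  0.3538   +0.157  +0.053  +0.327  -0.105
     69  0.5308   +0.229  +0.029  +0.491  -0.158


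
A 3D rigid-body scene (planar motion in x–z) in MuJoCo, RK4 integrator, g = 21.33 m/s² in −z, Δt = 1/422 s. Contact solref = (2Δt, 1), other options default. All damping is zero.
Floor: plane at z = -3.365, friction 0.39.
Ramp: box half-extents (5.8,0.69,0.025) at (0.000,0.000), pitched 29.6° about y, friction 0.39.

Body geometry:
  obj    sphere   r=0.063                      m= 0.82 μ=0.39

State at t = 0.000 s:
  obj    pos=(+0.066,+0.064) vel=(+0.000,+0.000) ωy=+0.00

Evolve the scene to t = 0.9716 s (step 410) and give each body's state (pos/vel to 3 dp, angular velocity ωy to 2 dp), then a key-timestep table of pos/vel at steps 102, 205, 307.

State at t = 0.9716 s:
  obj    pos=(+3.154,-1.691) vel=(+6.357,-3.612) ωy=+116.05

Key-timestep trajectory:
   step    t(s)  obj.x    obj.z    obj.vx   obj.vz 
    102  0.2417   +0.257  -0.045  +1.582  -0.899
    205  0.4858   +0.838  -0.375  +3.179  -1.806
    307  0.7275   +1.798  -0.920  +4.760  -2.704


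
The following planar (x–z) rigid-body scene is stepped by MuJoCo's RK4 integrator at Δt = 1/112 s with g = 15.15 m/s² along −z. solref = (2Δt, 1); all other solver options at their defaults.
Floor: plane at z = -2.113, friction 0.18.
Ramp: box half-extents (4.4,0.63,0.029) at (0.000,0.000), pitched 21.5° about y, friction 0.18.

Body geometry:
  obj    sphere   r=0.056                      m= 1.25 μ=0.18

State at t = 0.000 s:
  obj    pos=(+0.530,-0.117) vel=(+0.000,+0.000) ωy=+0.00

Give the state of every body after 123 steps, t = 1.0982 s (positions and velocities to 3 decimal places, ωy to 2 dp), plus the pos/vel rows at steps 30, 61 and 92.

State at t = 1.0982 s:
  obj    pos=(+2.755,-0.994) vel=(+4.053,-1.596) ωy=+77.75

Key-timestep trajectory:
   step    t(s)  obj.x    obj.z    obj.vx   obj.vz 
     30  0.2679   +0.662  -0.170  +0.989  -0.389
     61  0.5446   +1.077  -0.333  +2.010  -0.792
     92  0.8214   +1.775  -0.608  +3.031  -1.194


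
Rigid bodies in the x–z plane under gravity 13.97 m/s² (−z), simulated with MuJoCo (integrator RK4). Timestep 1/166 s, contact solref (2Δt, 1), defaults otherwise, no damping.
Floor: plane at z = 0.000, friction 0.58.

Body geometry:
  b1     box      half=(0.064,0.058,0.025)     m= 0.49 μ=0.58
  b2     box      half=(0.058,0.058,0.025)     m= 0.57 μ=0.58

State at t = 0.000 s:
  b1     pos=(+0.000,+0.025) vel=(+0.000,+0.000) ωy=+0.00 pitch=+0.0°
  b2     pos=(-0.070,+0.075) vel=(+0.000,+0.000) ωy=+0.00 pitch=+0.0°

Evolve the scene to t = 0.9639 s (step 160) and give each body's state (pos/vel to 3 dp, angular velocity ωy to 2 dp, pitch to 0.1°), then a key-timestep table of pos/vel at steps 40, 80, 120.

State at t = 0.9639 s:
  b1     pos=(+0.000,+0.025) vel=(+0.000,+0.000) ωy=+0.00 pitch=+0.0°
  b2     pos=(-0.129,+0.058) vel=(+0.000,+0.001) ωy=+0.01 pitch=-90.0°

Key-timestep trajectory:
   step    t(s)  b1.x    b1.z    b1.vx   b1.vz   b2.x    b2.z    b2.vx   b2.vz 
     40  0.2410   +0.000  +0.025  +0.000  +0.000   -0.101  +0.063  -0.145  +0.014
     80  0.4819   +0.000  +0.025  +0.000  +0.000   -0.140  +0.062  -0.009  +0.002
    120  0.7229   +0.000  +0.025  +0.000  +0.000   -0.131  +0.058  -0.075  +0.058


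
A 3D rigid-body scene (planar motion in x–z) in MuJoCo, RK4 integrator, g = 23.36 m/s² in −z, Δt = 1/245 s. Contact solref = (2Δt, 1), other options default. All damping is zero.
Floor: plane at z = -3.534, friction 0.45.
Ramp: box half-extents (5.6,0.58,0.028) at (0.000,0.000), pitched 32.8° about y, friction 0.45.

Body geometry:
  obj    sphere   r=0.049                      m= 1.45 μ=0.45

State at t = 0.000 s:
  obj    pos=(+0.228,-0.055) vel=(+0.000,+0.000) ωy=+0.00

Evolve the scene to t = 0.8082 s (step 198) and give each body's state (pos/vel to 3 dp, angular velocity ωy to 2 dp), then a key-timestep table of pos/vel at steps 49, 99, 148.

State at t = 0.8082 s:
  obj    pos=(+2.709,-1.654) vel=(+6.140,-3.957) ωy=+149.06

Key-timestep trajectory:
   step    t(s)  obj.x    obj.z    obj.vx   obj.vz 
     49  0.2000   +0.380  -0.153  +1.520  -0.979
     99  0.4041   +0.848  -0.455  +3.070  -1.979
    148  0.6041   +1.614  -0.949  +4.589  -2.958


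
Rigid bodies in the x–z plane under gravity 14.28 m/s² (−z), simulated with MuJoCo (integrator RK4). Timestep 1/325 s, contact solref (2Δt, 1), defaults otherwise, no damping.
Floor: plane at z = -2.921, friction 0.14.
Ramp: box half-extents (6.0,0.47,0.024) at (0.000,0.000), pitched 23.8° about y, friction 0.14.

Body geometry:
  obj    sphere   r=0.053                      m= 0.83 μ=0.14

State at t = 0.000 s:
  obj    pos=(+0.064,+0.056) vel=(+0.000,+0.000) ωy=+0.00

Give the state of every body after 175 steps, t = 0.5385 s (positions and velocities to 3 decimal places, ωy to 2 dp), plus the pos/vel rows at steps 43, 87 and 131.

State at t = 0.5385 s:
  obj    pos=(+0.610,-0.185) vel=(+2.028,-0.895) ωy=+41.80

Key-timestep trajectory:
   step    t(s)  obj.x    obj.z    obj.vx   obj.vz 
     43  0.1323   +0.097  +0.041  +0.499  -0.220
     87  0.2677   +0.199  -0.004  +1.008  -0.445
    131  0.4031   +0.370  -0.079  +1.518  -0.670


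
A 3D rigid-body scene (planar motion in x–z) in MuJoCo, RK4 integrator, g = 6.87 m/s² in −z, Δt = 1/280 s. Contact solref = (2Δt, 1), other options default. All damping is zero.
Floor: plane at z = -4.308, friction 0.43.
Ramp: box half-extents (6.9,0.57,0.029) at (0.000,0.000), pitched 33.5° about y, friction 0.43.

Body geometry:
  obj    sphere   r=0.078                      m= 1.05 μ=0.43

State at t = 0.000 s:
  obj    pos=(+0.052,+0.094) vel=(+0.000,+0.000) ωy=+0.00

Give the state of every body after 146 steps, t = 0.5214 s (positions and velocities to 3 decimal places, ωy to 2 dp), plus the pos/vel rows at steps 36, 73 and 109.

State at t = 0.5214 s:
  obj    pos=(+0.359,-0.109) vel=(+1.178,-0.780) ωy=+18.10

Key-timestep trajectory:
   step    t(s)  obj.x    obj.z    obj.vx   obj.vz 
     36  0.1286   +0.071  +0.082  +0.290  -0.192
     73  0.2607   +0.129  +0.043  +0.589  -0.390
    109  0.3893   +0.223  -0.019  +0.879  -0.582
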